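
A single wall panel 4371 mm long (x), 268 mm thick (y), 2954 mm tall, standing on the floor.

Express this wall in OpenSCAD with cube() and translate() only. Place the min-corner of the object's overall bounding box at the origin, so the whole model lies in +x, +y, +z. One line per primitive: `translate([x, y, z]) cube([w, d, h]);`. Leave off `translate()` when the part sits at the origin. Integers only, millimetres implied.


cube([4371, 268, 2954]);


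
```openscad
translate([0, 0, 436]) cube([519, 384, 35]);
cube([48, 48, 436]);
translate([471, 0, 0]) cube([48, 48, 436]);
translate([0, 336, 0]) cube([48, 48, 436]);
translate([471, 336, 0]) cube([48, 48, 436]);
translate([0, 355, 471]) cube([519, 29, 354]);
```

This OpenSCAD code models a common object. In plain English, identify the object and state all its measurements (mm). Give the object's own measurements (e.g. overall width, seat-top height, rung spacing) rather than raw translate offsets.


A chair. The seat is a 519×384×35 mm slab with its top at z = 471 mm, on four 48×48 mm corner legs (flush with the seat edges, standing on z = 0). A flat backrest 29 mm thick, 354 mm tall, spans the full seat width and rises from the seat top along its +y edge, rear face flush with the rear of the seat.


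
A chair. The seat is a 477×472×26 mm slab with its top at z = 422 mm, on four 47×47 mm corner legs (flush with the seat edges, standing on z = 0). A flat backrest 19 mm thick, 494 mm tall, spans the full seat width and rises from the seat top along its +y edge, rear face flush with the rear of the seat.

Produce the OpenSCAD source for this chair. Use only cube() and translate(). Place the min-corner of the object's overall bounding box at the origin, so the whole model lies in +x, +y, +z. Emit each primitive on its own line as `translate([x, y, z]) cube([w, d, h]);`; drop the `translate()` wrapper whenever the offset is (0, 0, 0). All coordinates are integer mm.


translate([0, 0, 396]) cube([477, 472, 26]);
cube([47, 47, 396]);
translate([430, 0, 0]) cube([47, 47, 396]);
translate([0, 425, 0]) cube([47, 47, 396]);
translate([430, 425, 0]) cube([47, 47, 396]);
translate([0, 453, 422]) cube([477, 19, 494]);


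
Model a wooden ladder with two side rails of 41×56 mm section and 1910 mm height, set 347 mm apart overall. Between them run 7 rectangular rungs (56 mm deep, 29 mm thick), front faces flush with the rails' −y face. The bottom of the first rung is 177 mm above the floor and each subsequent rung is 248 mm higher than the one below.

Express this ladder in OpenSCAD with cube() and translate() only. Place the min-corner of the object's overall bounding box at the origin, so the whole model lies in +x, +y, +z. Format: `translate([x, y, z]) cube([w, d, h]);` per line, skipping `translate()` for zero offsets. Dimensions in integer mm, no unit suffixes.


cube([41, 56, 1910]);
translate([306, 0, 0]) cube([41, 56, 1910]);
translate([41, 0, 177]) cube([265, 56, 29]);
translate([41, 0, 425]) cube([265, 56, 29]);
translate([41, 0, 673]) cube([265, 56, 29]);
translate([41, 0, 921]) cube([265, 56, 29]);
translate([41, 0, 1169]) cube([265, 56, 29]);
translate([41, 0, 1417]) cube([265, 56, 29]);
translate([41, 0, 1665]) cube([265, 56, 29]);


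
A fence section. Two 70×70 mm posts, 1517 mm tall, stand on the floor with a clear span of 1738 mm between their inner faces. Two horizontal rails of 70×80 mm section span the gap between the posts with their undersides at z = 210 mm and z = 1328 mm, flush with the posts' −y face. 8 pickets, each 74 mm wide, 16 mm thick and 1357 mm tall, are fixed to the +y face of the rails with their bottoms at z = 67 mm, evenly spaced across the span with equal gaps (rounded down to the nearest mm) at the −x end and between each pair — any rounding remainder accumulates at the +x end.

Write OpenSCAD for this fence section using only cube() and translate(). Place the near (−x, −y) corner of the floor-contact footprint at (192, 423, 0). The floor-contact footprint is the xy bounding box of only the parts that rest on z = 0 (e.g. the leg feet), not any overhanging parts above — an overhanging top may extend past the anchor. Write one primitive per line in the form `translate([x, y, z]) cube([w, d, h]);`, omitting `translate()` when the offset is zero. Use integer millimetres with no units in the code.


translate([192, 423, 0]) cube([70, 70, 1517]);
translate([2000, 423, 0]) cube([70, 70, 1517]);
translate([262, 423, 210]) cube([1738, 70, 80]);
translate([262, 423, 1328]) cube([1738, 70, 80]);
translate([389, 493, 67]) cube([74, 16, 1357]);
translate([590, 493, 67]) cube([74, 16, 1357]);
translate([791, 493, 67]) cube([74, 16, 1357]);
translate([992, 493, 67]) cube([74, 16, 1357]);
translate([1193, 493, 67]) cube([74, 16, 1357]);
translate([1394, 493, 67]) cube([74, 16, 1357]);
translate([1595, 493, 67]) cube([74, 16, 1357]);
translate([1796, 493, 67]) cube([74, 16, 1357]);


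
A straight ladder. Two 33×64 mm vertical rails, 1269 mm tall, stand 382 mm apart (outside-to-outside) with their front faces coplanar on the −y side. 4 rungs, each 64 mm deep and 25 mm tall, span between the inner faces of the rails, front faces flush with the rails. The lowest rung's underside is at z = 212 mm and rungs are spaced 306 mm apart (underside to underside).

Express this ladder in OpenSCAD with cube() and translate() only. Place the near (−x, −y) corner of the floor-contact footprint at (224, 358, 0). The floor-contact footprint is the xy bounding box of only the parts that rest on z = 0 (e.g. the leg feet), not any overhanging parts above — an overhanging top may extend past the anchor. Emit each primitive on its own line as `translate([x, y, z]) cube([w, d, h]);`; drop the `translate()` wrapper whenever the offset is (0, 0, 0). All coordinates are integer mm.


translate([224, 358, 0]) cube([33, 64, 1269]);
translate([573, 358, 0]) cube([33, 64, 1269]);
translate([257, 358, 212]) cube([316, 64, 25]);
translate([257, 358, 518]) cube([316, 64, 25]);
translate([257, 358, 824]) cube([316, 64, 25]);
translate([257, 358, 1130]) cube([316, 64, 25]);


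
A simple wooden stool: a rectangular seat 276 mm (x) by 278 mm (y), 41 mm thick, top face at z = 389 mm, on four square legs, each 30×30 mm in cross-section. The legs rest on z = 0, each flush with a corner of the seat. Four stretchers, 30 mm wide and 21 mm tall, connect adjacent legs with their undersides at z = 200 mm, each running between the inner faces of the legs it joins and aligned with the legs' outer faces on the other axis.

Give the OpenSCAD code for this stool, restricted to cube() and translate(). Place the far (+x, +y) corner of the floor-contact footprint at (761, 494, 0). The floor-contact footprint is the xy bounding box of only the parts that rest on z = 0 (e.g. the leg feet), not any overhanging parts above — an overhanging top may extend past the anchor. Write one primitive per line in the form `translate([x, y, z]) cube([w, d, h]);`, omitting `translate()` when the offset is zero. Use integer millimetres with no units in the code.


// leg_h = 389 - 41 = 348
// stretcher span = 276 - 2*30 = 216
translate([485, 216, 348]) cube([276, 278, 41]);
translate([485, 216, 0]) cube([30, 30, 348]);
translate([731, 216, 0]) cube([30, 30, 348]);
translate([485, 464, 0]) cube([30, 30, 348]);
translate([731, 464, 0]) cube([30, 30, 348]);
translate([515, 216, 200]) cube([216, 30, 21]);
translate([515, 464, 200]) cube([216, 30, 21]);
translate([485, 246, 200]) cube([30, 218, 21]);
translate([731, 246, 200]) cube([30, 218, 21]);


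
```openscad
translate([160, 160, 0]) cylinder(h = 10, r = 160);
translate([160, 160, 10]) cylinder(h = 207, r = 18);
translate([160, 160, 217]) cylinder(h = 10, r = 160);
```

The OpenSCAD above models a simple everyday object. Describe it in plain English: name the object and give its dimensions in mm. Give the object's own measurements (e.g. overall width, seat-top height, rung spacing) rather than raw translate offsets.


A spool: two coaxial disc flanges of radius 160 mm and thickness 10 mm, joined by a core cylinder of radius 18 mm and height 207 mm. The lower flange rests on z = 0 and the three cylinders share a vertical axis.


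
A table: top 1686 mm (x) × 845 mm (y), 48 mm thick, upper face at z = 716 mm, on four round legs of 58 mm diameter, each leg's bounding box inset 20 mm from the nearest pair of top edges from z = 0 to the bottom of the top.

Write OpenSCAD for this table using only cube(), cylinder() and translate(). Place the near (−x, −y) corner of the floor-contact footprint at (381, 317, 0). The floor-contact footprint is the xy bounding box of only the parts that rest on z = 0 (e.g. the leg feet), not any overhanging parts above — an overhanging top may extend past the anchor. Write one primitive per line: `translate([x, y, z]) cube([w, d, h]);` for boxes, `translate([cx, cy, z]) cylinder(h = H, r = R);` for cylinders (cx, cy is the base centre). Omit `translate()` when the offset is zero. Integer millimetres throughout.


translate([361, 297, 668]) cube([1686, 845, 48]);
translate([410, 346, 0]) cylinder(h = 668, r = 29);
translate([1998, 346, 0]) cylinder(h = 668, r = 29);
translate([410, 1093, 0]) cylinder(h = 668, r = 29);
translate([1998, 1093, 0]) cylinder(h = 668, r = 29);


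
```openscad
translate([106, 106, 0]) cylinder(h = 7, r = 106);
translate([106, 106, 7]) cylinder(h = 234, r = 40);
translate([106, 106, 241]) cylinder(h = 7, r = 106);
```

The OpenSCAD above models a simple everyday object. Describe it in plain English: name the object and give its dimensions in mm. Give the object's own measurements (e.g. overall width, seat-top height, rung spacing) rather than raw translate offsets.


A spool: two coaxial disc flanges of radius 106 mm and thickness 7 mm, joined by a core cylinder of radius 40 mm and height 234 mm. The lower flange rests on z = 0 and the three cylinders share a vertical axis.


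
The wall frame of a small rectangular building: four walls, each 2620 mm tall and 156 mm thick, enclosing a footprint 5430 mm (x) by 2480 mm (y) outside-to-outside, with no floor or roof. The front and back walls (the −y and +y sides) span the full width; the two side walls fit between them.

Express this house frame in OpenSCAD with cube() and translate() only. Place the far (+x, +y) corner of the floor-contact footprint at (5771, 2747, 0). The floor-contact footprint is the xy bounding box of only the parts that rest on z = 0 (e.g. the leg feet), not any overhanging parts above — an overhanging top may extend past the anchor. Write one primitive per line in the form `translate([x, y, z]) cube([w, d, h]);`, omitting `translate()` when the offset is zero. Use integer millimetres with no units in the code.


translate([341, 267, 0]) cube([5430, 156, 2620]);
translate([341, 2591, 0]) cube([5430, 156, 2620]);
translate([341, 423, 0]) cube([156, 2168, 2620]);
translate([5615, 423, 0]) cube([156, 2168, 2620]);


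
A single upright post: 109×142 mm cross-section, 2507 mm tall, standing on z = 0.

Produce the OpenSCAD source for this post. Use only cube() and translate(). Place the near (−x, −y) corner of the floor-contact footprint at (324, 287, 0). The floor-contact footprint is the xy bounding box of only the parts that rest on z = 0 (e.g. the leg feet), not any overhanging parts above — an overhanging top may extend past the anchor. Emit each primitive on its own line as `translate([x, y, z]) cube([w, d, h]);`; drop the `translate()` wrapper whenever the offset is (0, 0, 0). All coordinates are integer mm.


translate([324, 287, 0]) cube([109, 142, 2507]);


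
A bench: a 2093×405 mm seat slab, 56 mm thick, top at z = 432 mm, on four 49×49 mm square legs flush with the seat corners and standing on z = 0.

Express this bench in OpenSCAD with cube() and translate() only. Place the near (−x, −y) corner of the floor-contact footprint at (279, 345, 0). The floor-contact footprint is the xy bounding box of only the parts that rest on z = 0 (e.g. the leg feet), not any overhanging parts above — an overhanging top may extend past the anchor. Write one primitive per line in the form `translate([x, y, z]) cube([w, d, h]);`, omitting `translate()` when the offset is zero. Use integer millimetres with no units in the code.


// leg_h = 432 − 56 = 376
translate([279, 345, 376]) cube([2093, 405, 56]);
translate([279, 345, 0]) cube([49, 49, 376]);
translate([279, 701, 0]) cube([49, 49, 376]);
translate([2323, 345, 0]) cube([49, 49, 376]);
translate([2323, 701, 0]) cube([49, 49, 376]);


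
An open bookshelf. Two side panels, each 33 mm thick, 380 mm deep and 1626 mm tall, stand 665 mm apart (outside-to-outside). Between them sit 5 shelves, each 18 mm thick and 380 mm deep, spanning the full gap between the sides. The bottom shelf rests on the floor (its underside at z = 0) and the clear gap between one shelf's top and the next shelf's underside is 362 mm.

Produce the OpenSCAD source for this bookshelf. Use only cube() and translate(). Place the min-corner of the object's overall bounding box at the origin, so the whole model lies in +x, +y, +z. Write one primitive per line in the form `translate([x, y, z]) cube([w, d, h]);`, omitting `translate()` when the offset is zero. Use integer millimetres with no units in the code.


cube([33, 380, 1626]);
translate([632, 0, 0]) cube([33, 380, 1626]);
translate([33, 0, 0]) cube([599, 380, 18]);
translate([33, 0, 380]) cube([599, 380, 18]);
translate([33, 0, 760]) cube([599, 380, 18]);
translate([33, 0, 1140]) cube([599, 380, 18]);
translate([33, 0, 1520]) cube([599, 380, 18]);


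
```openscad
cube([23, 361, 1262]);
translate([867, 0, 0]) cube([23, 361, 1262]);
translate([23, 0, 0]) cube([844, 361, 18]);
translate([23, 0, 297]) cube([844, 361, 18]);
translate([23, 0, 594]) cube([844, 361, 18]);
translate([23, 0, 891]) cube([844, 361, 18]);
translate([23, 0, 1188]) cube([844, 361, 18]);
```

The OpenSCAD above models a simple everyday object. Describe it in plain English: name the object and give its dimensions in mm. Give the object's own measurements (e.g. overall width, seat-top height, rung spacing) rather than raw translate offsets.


An open bookshelf. Two side panels, each 23 mm thick, 361 mm deep and 1262 mm tall, stand 890 mm apart (outside-to-outside). Between them sit 5 shelves, each 18 mm thick and 361 mm deep, spanning the full gap between the sides. The bottom shelf rests on the floor (its underside at z = 0) and the clear gap between one shelf's top and the next shelf's underside is 279 mm.


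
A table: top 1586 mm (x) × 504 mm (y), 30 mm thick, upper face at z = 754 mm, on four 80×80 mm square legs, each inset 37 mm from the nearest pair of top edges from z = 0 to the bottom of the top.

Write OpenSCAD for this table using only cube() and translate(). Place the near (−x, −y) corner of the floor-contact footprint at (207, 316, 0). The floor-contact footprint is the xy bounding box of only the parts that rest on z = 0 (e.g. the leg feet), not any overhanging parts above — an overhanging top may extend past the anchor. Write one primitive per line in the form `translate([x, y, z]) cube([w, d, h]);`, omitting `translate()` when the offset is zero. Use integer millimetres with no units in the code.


// leg_h = 754 - 30 = 724
translate([170, 279, 724]) cube([1586, 504, 30]);
translate([207, 316, 0]) cube([80, 80, 724]);
translate([1639, 316, 0]) cube([80, 80, 724]);
translate([207, 666, 0]) cube([80, 80, 724]);
translate([1639, 666, 0]) cube([80, 80, 724]);


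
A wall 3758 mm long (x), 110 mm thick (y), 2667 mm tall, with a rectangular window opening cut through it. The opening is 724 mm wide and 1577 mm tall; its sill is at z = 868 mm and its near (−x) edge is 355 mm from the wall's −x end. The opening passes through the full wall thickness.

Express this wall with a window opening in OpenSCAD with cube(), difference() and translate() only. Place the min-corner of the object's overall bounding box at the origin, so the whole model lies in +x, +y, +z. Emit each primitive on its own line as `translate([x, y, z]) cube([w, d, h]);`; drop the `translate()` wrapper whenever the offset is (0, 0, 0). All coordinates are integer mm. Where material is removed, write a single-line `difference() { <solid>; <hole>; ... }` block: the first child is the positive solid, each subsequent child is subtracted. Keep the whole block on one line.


difference() { cube([3758, 110, 2667]); translate([355, 0, 868]) cube([724, 110, 1577]); }


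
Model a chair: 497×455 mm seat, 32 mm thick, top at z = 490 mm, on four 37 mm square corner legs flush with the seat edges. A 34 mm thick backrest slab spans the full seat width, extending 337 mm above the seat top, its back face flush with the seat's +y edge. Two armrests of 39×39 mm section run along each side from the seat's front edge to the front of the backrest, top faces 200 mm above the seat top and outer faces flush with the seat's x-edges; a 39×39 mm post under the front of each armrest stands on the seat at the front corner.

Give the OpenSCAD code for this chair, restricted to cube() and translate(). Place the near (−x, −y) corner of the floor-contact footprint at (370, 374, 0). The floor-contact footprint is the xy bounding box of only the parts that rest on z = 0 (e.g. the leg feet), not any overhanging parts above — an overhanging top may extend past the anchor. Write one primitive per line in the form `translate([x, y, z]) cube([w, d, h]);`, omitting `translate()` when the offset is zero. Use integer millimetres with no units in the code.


translate([370, 374, 458]) cube([497, 455, 32]);
translate([370, 374, 0]) cube([37, 37, 458]);
translate([830, 374, 0]) cube([37, 37, 458]);
translate([370, 792, 0]) cube([37, 37, 458]);
translate([830, 792, 0]) cube([37, 37, 458]);
translate([370, 795, 490]) cube([497, 34, 337]);
translate([370, 374, 651]) cube([39, 421, 39]);
translate([828, 374, 651]) cube([39, 421, 39]);
translate([370, 374, 490]) cube([39, 39, 161]);
translate([828, 374, 490]) cube([39, 39, 161]);


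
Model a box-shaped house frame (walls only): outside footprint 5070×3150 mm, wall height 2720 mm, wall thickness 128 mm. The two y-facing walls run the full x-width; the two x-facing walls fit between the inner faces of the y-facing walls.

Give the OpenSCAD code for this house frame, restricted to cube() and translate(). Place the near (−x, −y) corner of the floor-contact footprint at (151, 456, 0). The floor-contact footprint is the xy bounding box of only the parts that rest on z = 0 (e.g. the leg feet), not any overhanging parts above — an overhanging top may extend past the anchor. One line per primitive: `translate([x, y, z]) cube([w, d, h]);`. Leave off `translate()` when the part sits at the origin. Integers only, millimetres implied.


translate([151, 456, 0]) cube([5070, 128, 2720]);
translate([151, 3478, 0]) cube([5070, 128, 2720]);
translate([151, 584, 0]) cube([128, 2894, 2720]);
translate([5093, 584, 0]) cube([128, 2894, 2720]);


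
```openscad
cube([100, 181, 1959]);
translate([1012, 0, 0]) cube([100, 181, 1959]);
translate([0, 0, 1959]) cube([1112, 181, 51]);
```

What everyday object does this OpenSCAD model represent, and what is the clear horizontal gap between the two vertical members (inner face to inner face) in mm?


A door frame. The clear opening width is 912 mm.

Two 1959 mm tall posts with a header on top — a door frame. The left jamb is 100 mm wide at x = 0; the right jamb starts at x = 1012. The clear opening is 1012 − 100 = 912 mm.


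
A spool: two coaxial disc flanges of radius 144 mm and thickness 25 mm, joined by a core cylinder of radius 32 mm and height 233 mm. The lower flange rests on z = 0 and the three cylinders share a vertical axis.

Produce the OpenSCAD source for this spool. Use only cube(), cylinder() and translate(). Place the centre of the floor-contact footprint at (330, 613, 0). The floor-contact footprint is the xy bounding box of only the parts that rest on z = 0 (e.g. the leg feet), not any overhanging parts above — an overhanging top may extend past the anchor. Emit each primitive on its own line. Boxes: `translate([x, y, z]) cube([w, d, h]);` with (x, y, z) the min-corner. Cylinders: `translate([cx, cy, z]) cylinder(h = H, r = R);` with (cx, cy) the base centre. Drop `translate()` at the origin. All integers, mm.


translate([330, 613, 0]) cylinder(h = 25, r = 144);
translate([330, 613, 25]) cylinder(h = 233, r = 32);
translate([330, 613, 258]) cylinder(h = 25, r = 144);


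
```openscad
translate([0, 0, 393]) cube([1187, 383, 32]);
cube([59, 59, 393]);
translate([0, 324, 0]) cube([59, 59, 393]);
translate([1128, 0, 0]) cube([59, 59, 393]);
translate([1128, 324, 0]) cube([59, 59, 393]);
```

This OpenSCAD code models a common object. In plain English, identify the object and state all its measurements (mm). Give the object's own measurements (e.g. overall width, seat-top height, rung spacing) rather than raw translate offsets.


A bench: a 1187×383 mm seat slab, 32 mm thick, top at z = 425 mm, on four 59×59 mm square legs flush with the seat corners and standing on z = 0.


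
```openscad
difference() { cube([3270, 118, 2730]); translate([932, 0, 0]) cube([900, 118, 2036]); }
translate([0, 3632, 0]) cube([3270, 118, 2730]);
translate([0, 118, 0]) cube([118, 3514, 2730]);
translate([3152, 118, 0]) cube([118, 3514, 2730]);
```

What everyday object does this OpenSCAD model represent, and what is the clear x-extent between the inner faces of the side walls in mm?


A single room. The interior width is 3034 mm.

Four walls enclosing a rectangle with a door in the front wall — a room. Outside width 3270 minus two 118 mm walls gives 3034 mm.


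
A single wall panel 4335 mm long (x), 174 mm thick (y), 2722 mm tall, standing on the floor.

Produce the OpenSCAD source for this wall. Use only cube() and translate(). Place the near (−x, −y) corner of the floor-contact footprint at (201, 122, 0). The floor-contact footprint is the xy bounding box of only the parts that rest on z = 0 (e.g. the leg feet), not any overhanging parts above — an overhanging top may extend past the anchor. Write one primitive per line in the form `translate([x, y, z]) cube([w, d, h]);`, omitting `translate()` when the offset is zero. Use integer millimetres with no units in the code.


translate([201, 122, 0]) cube([4335, 174, 2722]);


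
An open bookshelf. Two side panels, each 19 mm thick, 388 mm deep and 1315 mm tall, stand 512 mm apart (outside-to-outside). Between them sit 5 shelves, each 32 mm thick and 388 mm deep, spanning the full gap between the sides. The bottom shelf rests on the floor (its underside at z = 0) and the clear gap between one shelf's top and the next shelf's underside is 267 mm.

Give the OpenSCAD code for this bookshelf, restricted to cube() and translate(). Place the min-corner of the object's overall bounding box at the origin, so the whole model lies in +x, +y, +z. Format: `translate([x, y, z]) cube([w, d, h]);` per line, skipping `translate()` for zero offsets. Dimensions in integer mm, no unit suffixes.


cube([19, 388, 1315]);
translate([493, 0, 0]) cube([19, 388, 1315]);
translate([19, 0, 0]) cube([474, 388, 32]);
translate([19, 0, 299]) cube([474, 388, 32]);
translate([19, 0, 598]) cube([474, 388, 32]);
translate([19, 0, 897]) cube([474, 388, 32]);
translate([19, 0, 1196]) cube([474, 388, 32]);


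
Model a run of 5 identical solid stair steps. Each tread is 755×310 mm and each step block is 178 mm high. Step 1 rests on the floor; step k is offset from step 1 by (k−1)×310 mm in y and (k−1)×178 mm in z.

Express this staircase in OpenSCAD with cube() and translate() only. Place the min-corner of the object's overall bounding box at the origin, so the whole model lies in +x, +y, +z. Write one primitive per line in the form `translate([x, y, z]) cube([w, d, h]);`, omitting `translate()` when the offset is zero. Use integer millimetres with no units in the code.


cube([755, 310, 178]);
translate([0, 310, 178]) cube([755, 310, 178]);
translate([0, 620, 356]) cube([755, 310, 178]);
translate([0, 930, 534]) cube([755, 310, 178]);
translate([0, 1240, 712]) cube([755, 310, 178]);


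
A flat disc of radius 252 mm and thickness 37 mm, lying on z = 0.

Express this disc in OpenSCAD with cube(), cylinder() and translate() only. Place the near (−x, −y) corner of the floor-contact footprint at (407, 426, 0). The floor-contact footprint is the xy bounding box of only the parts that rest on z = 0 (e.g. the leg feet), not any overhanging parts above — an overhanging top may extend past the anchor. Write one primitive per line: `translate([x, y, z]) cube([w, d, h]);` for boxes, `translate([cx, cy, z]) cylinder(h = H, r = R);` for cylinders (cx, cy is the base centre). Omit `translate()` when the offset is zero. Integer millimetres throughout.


translate([659, 678, 0]) cylinder(h = 37, r = 252);


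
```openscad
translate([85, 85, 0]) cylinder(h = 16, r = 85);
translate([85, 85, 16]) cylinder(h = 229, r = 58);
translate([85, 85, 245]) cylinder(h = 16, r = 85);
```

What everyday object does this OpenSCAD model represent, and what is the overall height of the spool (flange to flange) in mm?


A spool. The overall height is 261 mm.

Three coaxial cylinders, large–small–large — a spool. Two 16 mm flanges and a 229 mm core give 16 + 229 + 16 = 261 mm.


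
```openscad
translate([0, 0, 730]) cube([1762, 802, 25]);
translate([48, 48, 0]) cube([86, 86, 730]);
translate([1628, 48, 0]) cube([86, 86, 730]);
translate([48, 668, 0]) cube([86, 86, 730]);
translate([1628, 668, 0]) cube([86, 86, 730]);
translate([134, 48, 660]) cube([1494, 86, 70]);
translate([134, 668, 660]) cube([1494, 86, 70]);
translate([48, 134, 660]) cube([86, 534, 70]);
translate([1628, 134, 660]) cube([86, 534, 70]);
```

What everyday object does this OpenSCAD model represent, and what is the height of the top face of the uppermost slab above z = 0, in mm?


A table. The table height is 755 mm.

A 1762×802×25 slab sits at z = 730 on four 86 mm square posts — a table. The top surface is at 730 + 25 = 755 mm.


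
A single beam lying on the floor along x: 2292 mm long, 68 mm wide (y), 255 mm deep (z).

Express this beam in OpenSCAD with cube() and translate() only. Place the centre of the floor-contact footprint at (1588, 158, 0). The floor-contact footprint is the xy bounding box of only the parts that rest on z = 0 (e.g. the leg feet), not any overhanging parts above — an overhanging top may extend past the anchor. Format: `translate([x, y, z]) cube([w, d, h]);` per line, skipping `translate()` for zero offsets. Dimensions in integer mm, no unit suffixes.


translate([442, 124, 0]) cube([2292, 68, 255]);


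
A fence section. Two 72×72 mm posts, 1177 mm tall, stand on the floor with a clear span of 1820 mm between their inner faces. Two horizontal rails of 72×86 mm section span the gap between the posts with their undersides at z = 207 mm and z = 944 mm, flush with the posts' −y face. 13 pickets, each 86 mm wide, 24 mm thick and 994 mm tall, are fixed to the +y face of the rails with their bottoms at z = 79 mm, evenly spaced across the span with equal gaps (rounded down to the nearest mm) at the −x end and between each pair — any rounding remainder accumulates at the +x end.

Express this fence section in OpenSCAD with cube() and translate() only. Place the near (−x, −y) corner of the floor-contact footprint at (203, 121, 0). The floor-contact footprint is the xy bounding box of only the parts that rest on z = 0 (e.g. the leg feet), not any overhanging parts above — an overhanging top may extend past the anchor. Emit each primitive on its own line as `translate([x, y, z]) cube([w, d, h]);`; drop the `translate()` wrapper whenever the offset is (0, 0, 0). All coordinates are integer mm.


translate([203, 121, 0]) cube([72, 72, 1177]);
translate([2095, 121, 0]) cube([72, 72, 1177]);
translate([275, 121, 207]) cube([1820, 72, 86]);
translate([275, 121, 944]) cube([1820, 72, 86]);
translate([325, 193, 79]) cube([86, 24, 994]);
translate([461, 193, 79]) cube([86, 24, 994]);
translate([597, 193, 79]) cube([86, 24, 994]);
translate([733, 193, 79]) cube([86, 24, 994]);
translate([869, 193, 79]) cube([86, 24, 994]);
translate([1005, 193, 79]) cube([86, 24, 994]);
translate([1141, 193, 79]) cube([86, 24, 994]);
translate([1277, 193, 79]) cube([86, 24, 994]);
translate([1413, 193, 79]) cube([86, 24, 994]);
translate([1549, 193, 79]) cube([86, 24, 994]);
translate([1685, 193, 79]) cube([86, 24, 994]);
translate([1821, 193, 79]) cube([86, 24, 994]);
translate([1957, 193, 79]) cube([86, 24, 994]);


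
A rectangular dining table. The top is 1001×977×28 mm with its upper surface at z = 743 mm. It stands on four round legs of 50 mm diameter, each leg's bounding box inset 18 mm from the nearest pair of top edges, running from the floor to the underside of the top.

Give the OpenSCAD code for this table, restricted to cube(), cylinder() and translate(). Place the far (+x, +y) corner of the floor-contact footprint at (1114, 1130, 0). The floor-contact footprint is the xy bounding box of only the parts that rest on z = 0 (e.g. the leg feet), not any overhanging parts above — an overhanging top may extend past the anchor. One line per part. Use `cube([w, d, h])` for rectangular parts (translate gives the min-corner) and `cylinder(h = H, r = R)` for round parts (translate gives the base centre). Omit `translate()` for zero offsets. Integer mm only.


translate([131, 171, 715]) cube([1001, 977, 28]);
translate([174, 214, 0]) cylinder(h = 715, r = 25);
translate([1089, 214, 0]) cylinder(h = 715, r = 25);
translate([174, 1105, 0]) cylinder(h = 715, r = 25);
translate([1089, 1105, 0]) cylinder(h = 715, r = 25);


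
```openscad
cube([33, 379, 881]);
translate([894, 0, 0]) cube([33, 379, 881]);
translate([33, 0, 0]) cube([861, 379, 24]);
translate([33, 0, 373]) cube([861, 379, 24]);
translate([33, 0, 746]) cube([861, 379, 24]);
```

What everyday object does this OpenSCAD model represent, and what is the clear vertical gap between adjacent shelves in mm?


A bookshelf. The clear shelf gap is 349 mm.

Two tall side panels with 3 horizontal boards between them — a bookshelf. The first two shelf undersides are at z = 0 and z = 373; with shelf thickness 24, the clear gap is 373 − 0 − 24 = 349 mm.


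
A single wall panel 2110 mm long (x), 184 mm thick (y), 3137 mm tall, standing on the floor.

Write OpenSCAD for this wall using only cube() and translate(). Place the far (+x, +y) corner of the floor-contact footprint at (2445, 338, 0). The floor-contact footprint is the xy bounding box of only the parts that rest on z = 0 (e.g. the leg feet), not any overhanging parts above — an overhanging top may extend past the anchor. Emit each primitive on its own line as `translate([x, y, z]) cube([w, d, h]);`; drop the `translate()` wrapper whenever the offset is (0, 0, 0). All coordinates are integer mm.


translate([335, 154, 0]) cube([2110, 184, 3137]);


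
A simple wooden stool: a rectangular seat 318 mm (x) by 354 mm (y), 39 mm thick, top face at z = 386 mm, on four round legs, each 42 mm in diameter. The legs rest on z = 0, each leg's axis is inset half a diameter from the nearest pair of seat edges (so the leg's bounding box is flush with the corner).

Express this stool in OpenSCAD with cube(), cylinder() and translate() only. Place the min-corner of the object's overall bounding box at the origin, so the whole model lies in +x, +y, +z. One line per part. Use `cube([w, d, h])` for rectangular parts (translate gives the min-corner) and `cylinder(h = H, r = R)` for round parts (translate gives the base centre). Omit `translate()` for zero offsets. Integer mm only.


translate([0, 0, 347]) cube([318, 354, 39]);
translate([21, 21, 0]) cylinder(h = 347, r = 21);
translate([297, 21, 0]) cylinder(h = 347, r = 21);
translate([21, 333, 0]) cylinder(h = 347, r = 21);
translate([297, 333, 0]) cylinder(h = 347, r = 21);


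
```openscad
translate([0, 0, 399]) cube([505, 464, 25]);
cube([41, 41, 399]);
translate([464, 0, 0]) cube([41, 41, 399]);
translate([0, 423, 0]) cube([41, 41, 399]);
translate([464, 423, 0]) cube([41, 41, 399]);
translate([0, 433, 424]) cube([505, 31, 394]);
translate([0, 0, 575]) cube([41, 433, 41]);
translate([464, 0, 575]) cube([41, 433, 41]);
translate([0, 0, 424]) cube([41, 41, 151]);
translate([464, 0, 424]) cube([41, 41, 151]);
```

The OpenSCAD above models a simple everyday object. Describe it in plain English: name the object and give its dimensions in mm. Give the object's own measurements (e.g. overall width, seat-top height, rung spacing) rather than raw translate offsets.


A chair. The seat is a 505×464×25 mm slab with its top at z = 424 mm, on four 41×41 mm corner legs (flush with the seat edges, standing on z = 0). A flat backrest 31 mm thick, 394 mm tall, spans the full seat width and rises from the seat top along its +y edge, rear face flush with the rear of the seat. Two armrests of 41×41 mm section run along each side from the seat's front edge to the front of the backrest, top faces 192 mm above the seat top and outer faces flush with the seat's x-edges; a 41×41 mm post under the front of each armrest stands on the seat at the front corner.


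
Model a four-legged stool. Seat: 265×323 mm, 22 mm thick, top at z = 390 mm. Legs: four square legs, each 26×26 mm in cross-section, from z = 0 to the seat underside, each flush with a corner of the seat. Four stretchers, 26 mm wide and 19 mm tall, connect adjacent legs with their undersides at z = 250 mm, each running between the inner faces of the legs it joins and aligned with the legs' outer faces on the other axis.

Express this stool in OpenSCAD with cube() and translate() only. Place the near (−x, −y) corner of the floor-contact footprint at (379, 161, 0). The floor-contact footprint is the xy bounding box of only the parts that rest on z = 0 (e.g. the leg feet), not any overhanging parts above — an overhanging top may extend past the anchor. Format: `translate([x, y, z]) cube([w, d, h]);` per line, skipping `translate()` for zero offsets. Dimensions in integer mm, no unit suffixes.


translate([379, 161, 368]) cube([265, 323, 22]);
translate([379, 161, 0]) cube([26, 26, 368]);
translate([618, 161, 0]) cube([26, 26, 368]);
translate([379, 458, 0]) cube([26, 26, 368]);
translate([618, 458, 0]) cube([26, 26, 368]);
translate([405, 161, 250]) cube([213, 26, 19]);
translate([405, 458, 250]) cube([213, 26, 19]);
translate([379, 187, 250]) cube([26, 271, 19]);
translate([618, 187, 250]) cube([26, 271, 19]);


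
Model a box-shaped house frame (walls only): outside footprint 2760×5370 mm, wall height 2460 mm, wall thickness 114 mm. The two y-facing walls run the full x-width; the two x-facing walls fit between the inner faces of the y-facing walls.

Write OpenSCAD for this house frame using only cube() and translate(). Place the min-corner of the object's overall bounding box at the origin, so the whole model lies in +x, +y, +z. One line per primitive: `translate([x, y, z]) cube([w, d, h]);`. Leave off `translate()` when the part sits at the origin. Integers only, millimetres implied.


cube([2760, 114, 2460]);
translate([0, 5256, 0]) cube([2760, 114, 2460]);
translate([0, 114, 0]) cube([114, 5142, 2460]);
translate([2646, 114, 0]) cube([114, 5142, 2460]);


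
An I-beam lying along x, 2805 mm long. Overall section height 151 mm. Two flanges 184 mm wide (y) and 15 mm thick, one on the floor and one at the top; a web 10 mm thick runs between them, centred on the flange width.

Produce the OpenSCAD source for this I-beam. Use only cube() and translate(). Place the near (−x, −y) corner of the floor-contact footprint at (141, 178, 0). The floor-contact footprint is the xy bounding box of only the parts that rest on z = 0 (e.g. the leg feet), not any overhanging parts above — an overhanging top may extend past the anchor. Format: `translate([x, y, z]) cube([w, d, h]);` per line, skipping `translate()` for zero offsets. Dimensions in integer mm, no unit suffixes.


translate([141, 178, 0]) cube([2805, 184, 15]);
translate([141, 265, 15]) cube([2805, 10, 121]);
translate([141, 178, 136]) cube([2805, 184, 15]);


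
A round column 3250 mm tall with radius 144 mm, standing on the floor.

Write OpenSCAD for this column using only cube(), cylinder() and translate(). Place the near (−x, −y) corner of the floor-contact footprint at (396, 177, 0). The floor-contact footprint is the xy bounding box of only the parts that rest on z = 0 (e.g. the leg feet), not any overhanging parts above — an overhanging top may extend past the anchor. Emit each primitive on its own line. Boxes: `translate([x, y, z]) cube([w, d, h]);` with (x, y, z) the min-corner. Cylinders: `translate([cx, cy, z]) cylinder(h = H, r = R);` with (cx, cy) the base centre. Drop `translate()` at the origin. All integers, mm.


translate([540, 321, 0]) cylinder(h = 3250, r = 144);


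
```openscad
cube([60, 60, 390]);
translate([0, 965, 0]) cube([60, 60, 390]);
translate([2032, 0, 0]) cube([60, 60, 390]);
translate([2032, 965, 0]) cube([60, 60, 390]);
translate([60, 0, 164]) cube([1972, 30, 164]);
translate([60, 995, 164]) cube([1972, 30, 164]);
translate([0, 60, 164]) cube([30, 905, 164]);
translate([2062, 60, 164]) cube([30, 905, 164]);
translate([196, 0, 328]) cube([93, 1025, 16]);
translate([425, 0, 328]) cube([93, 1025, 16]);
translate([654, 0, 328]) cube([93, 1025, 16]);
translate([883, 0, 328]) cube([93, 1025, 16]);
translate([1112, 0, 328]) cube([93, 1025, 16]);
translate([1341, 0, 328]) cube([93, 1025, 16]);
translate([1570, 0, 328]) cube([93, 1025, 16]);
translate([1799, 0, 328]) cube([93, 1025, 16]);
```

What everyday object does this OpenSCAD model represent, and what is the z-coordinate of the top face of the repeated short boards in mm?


A bed frame. The slat-top height is 344 mm.

Four posts, four rails, and a row of slats — a bed frame. Slats sit on the rails at z = 164 + 164 = 328; with slat thickness 16, the top is 344 mm.


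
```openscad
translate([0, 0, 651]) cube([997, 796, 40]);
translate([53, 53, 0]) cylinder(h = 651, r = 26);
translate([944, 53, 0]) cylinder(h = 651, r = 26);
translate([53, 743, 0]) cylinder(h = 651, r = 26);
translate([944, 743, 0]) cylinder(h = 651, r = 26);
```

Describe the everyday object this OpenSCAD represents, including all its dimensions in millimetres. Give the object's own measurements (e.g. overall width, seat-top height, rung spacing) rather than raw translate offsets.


A table: top 997 mm (x) × 796 mm (y), 40 mm thick, upper face at z = 691 mm, on four round legs of 52 mm diameter, each leg's bounding box inset 27 mm from the nearest pair of top edges from z = 0 to the bottom of the top.


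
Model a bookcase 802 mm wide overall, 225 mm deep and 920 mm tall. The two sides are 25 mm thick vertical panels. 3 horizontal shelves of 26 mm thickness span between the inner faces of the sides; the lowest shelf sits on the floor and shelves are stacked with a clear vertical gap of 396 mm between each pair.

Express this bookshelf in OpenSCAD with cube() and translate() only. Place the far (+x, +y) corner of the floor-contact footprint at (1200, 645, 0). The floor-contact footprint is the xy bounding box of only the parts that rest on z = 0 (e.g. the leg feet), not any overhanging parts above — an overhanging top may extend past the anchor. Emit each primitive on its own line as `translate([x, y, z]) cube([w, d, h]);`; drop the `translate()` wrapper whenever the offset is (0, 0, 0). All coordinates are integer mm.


translate([398, 420, 0]) cube([25, 225, 920]);
translate([1175, 420, 0]) cube([25, 225, 920]);
translate([423, 420, 0]) cube([752, 225, 26]);
translate([423, 420, 422]) cube([752, 225, 26]);
translate([423, 420, 844]) cube([752, 225, 26]);


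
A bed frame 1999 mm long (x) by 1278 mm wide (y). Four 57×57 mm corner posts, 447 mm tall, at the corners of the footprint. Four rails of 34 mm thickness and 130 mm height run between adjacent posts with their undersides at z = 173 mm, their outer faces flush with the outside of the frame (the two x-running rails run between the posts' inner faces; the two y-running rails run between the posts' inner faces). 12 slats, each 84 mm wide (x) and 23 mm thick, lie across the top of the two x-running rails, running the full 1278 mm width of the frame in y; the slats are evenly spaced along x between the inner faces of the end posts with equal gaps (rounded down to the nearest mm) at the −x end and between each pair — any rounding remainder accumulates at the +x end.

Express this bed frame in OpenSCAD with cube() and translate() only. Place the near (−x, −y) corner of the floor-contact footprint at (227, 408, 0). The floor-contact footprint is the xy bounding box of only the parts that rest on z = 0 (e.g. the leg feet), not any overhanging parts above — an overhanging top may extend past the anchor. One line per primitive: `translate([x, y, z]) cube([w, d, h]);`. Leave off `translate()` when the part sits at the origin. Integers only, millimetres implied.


// slat z = rail_z + rail_h = 173 + 130 = 303
// slat gap = ⌊(1885 − 12·84) / 13⌋ = 67
translate([227, 408, 0]) cube([57, 57, 447]);
translate([227, 1629, 0]) cube([57, 57, 447]);
translate([2169, 408, 0]) cube([57, 57, 447]);
translate([2169, 1629, 0]) cube([57, 57, 447]);
translate([284, 408, 173]) cube([1885, 34, 130]);
translate([284, 1652, 173]) cube([1885, 34, 130]);
translate([227, 465, 173]) cube([34, 1164, 130]);
translate([2192, 465, 173]) cube([34, 1164, 130]);
translate([351, 408, 303]) cube([84, 1278, 23]);
translate([502, 408, 303]) cube([84, 1278, 23]);
translate([653, 408, 303]) cube([84, 1278, 23]);
translate([804, 408, 303]) cube([84, 1278, 23]);
translate([955, 408, 303]) cube([84, 1278, 23]);
translate([1106, 408, 303]) cube([84, 1278, 23]);
translate([1257, 408, 303]) cube([84, 1278, 23]);
translate([1408, 408, 303]) cube([84, 1278, 23]);
translate([1559, 408, 303]) cube([84, 1278, 23]);
translate([1710, 408, 303]) cube([84, 1278, 23]);
translate([1861, 408, 303]) cube([84, 1278, 23]);
translate([2012, 408, 303]) cube([84, 1278, 23]);
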